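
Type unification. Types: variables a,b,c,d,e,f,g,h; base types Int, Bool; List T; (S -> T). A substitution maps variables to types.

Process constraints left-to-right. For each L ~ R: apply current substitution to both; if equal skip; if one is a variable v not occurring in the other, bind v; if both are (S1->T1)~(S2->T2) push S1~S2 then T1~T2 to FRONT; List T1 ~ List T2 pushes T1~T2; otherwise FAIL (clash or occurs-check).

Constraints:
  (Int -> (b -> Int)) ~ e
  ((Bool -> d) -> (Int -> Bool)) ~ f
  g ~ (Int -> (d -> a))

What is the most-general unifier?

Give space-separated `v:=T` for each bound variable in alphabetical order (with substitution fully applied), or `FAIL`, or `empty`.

Answer: e:=(Int -> (b -> Int)) f:=((Bool -> d) -> (Int -> Bool)) g:=(Int -> (d -> a))

Derivation:
step 1: unify (Int -> (b -> Int)) ~ e  [subst: {-} | 2 pending]
  bind e := (Int -> (b -> Int))
step 2: unify ((Bool -> d) -> (Int -> Bool)) ~ f  [subst: {e:=(Int -> (b -> Int))} | 1 pending]
  bind f := ((Bool -> d) -> (Int -> Bool))
step 3: unify g ~ (Int -> (d -> a))  [subst: {e:=(Int -> (b -> Int)), f:=((Bool -> d) -> (Int -> Bool))} | 0 pending]
  bind g := (Int -> (d -> a))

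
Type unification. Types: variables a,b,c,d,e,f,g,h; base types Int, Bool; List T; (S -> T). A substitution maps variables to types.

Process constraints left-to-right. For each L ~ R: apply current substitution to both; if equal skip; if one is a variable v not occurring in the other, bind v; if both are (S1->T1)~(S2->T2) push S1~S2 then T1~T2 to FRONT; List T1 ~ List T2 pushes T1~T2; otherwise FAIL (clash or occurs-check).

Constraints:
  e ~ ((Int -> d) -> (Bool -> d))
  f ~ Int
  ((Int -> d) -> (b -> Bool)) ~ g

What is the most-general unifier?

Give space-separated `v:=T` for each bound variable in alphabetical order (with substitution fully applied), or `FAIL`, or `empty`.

step 1: unify e ~ ((Int -> d) -> (Bool -> d))  [subst: {-} | 2 pending]
  bind e := ((Int -> d) -> (Bool -> d))
step 2: unify f ~ Int  [subst: {e:=((Int -> d) -> (Bool -> d))} | 1 pending]
  bind f := Int
step 3: unify ((Int -> d) -> (b -> Bool)) ~ g  [subst: {e:=((Int -> d) -> (Bool -> d)), f:=Int} | 0 pending]
  bind g := ((Int -> d) -> (b -> Bool))

Answer: e:=((Int -> d) -> (Bool -> d)) f:=Int g:=((Int -> d) -> (b -> Bool))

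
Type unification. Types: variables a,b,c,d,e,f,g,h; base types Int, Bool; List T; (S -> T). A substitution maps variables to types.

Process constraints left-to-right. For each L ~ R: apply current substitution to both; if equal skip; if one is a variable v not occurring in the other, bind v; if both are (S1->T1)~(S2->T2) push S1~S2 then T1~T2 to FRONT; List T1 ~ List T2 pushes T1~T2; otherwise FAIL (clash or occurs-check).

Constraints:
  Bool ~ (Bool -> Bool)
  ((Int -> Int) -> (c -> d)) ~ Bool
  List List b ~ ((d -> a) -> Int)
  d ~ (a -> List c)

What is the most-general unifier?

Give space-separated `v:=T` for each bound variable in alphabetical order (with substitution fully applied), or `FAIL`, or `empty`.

step 1: unify Bool ~ (Bool -> Bool)  [subst: {-} | 3 pending]
  clash: Bool vs (Bool -> Bool)

Answer: FAIL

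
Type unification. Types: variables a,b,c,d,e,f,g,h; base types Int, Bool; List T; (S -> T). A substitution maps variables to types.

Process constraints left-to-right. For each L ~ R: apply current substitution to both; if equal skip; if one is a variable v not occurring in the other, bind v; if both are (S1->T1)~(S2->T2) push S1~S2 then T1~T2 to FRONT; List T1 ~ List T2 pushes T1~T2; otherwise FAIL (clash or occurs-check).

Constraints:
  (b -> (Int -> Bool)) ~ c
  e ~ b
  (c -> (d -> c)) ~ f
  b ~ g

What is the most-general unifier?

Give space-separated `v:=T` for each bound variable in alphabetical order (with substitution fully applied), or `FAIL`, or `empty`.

Answer: b:=g c:=(g -> (Int -> Bool)) e:=g f:=((g -> (Int -> Bool)) -> (d -> (g -> (Int -> Bool))))

Derivation:
step 1: unify (b -> (Int -> Bool)) ~ c  [subst: {-} | 3 pending]
  bind c := (b -> (Int -> Bool))
step 2: unify e ~ b  [subst: {c:=(b -> (Int -> Bool))} | 2 pending]
  bind e := b
step 3: unify ((b -> (Int -> Bool)) -> (d -> (b -> (Int -> Bool)))) ~ f  [subst: {c:=(b -> (Int -> Bool)), e:=b} | 1 pending]
  bind f := ((b -> (Int -> Bool)) -> (d -> (b -> (Int -> Bool))))
step 4: unify b ~ g  [subst: {c:=(b -> (Int -> Bool)), e:=b, f:=((b -> (Int -> Bool)) -> (d -> (b -> (Int -> Bool))))} | 0 pending]
  bind b := g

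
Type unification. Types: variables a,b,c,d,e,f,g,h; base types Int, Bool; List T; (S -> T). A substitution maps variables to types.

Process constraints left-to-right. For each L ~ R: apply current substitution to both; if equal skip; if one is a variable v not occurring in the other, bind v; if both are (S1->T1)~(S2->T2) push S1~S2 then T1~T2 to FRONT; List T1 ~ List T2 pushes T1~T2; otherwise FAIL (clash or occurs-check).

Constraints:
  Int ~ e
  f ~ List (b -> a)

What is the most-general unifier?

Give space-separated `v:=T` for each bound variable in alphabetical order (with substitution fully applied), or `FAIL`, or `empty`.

Answer: e:=Int f:=List (b -> a)

Derivation:
step 1: unify Int ~ e  [subst: {-} | 1 pending]
  bind e := Int
step 2: unify f ~ List (b -> a)  [subst: {e:=Int} | 0 pending]
  bind f := List (b -> a)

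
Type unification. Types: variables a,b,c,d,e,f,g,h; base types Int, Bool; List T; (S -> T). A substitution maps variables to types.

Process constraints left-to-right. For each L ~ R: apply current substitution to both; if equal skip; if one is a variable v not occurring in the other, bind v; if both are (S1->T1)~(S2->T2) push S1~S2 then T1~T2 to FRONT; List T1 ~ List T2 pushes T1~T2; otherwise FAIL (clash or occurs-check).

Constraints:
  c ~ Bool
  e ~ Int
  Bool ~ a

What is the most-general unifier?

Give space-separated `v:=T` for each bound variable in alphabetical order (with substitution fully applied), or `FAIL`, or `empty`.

step 1: unify c ~ Bool  [subst: {-} | 2 pending]
  bind c := Bool
step 2: unify e ~ Int  [subst: {c:=Bool} | 1 pending]
  bind e := Int
step 3: unify Bool ~ a  [subst: {c:=Bool, e:=Int} | 0 pending]
  bind a := Bool

Answer: a:=Bool c:=Bool e:=Int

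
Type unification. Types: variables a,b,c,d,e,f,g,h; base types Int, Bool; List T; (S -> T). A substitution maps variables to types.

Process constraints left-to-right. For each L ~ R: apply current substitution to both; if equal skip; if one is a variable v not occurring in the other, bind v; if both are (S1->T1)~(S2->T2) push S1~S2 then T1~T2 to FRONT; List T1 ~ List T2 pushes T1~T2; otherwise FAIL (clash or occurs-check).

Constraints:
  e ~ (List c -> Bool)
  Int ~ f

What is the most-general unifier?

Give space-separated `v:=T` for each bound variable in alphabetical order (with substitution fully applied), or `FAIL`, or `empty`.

Answer: e:=(List c -> Bool) f:=Int

Derivation:
step 1: unify e ~ (List c -> Bool)  [subst: {-} | 1 pending]
  bind e := (List c -> Bool)
step 2: unify Int ~ f  [subst: {e:=(List c -> Bool)} | 0 pending]
  bind f := Int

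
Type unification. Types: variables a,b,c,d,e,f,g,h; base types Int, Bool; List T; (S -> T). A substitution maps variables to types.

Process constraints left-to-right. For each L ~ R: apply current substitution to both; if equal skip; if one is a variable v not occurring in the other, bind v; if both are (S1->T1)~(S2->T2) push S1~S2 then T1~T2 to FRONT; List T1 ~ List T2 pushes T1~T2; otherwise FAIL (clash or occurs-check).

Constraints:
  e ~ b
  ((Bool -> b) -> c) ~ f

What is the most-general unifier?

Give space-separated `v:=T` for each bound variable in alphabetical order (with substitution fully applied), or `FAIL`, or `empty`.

Answer: e:=b f:=((Bool -> b) -> c)

Derivation:
step 1: unify e ~ b  [subst: {-} | 1 pending]
  bind e := b
step 2: unify ((Bool -> b) -> c) ~ f  [subst: {e:=b} | 0 pending]
  bind f := ((Bool -> b) -> c)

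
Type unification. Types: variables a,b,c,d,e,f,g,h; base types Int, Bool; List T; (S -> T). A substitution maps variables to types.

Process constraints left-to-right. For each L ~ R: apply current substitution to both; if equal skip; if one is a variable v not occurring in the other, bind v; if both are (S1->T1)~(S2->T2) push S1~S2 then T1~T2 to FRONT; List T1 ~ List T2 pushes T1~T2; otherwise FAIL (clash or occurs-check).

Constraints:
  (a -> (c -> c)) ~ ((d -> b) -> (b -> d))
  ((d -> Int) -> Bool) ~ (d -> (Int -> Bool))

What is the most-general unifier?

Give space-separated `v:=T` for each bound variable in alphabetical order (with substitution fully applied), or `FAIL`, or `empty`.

Answer: FAIL

Derivation:
step 1: unify (a -> (c -> c)) ~ ((d -> b) -> (b -> d))  [subst: {-} | 1 pending]
  -> decompose arrow: push a~(d -> b), (c -> c)~(b -> d)
step 2: unify a ~ (d -> b)  [subst: {-} | 2 pending]
  bind a := (d -> b)
step 3: unify (c -> c) ~ (b -> d)  [subst: {a:=(d -> b)} | 1 pending]
  -> decompose arrow: push c~b, c~d
step 4: unify c ~ b  [subst: {a:=(d -> b)} | 2 pending]
  bind c := b
step 5: unify b ~ d  [subst: {a:=(d -> b), c:=b} | 1 pending]
  bind b := d
step 6: unify ((d -> Int) -> Bool) ~ (d -> (Int -> Bool))  [subst: {a:=(d -> b), c:=b, b:=d} | 0 pending]
  -> decompose arrow: push (d -> Int)~d, Bool~(Int -> Bool)
step 7: unify (d -> Int) ~ d  [subst: {a:=(d -> b), c:=b, b:=d} | 1 pending]
  occurs-check fail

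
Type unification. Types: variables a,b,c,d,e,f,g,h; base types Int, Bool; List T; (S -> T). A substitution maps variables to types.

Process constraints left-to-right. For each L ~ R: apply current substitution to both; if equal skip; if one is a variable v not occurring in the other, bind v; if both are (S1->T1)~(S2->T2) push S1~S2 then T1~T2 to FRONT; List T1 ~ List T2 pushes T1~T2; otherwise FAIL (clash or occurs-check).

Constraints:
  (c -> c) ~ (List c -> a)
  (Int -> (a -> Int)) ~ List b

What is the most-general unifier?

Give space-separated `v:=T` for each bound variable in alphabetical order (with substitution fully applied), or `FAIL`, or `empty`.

Answer: FAIL

Derivation:
step 1: unify (c -> c) ~ (List c -> a)  [subst: {-} | 1 pending]
  -> decompose arrow: push c~List c, c~a
step 2: unify c ~ List c  [subst: {-} | 2 pending]
  occurs-check fail: c in List c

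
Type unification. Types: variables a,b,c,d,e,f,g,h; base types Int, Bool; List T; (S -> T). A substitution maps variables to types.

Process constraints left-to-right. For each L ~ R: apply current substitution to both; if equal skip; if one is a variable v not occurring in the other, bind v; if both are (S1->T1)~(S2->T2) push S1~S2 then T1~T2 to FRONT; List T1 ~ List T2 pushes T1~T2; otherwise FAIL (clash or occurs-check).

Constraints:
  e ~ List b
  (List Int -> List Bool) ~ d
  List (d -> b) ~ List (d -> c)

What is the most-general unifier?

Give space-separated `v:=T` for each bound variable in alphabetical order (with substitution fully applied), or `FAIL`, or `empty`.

step 1: unify e ~ List b  [subst: {-} | 2 pending]
  bind e := List b
step 2: unify (List Int -> List Bool) ~ d  [subst: {e:=List b} | 1 pending]
  bind d := (List Int -> List Bool)
step 3: unify List ((List Int -> List Bool) -> b) ~ List ((List Int -> List Bool) -> c)  [subst: {e:=List b, d:=(List Int -> List Bool)} | 0 pending]
  -> decompose List: push ((List Int -> List Bool) -> b)~((List Int -> List Bool) -> c)
step 4: unify ((List Int -> List Bool) -> b) ~ ((List Int -> List Bool) -> c)  [subst: {e:=List b, d:=(List Int -> List Bool)} | 0 pending]
  -> decompose arrow: push (List Int -> List Bool)~(List Int -> List Bool), b~c
step 5: unify (List Int -> List Bool) ~ (List Int -> List Bool)  [subst: {e:=List b, d:=(List Int -> List Bool)} | 1 pending]
  -> identical, skip
step 6: unify b ~ c  [subst: {e:=List b, d:=(List Int -> List Bool)} | 0 pending]
  bind b := c

Answer: b:=c d:=(List Int -> List Bool) e:=List c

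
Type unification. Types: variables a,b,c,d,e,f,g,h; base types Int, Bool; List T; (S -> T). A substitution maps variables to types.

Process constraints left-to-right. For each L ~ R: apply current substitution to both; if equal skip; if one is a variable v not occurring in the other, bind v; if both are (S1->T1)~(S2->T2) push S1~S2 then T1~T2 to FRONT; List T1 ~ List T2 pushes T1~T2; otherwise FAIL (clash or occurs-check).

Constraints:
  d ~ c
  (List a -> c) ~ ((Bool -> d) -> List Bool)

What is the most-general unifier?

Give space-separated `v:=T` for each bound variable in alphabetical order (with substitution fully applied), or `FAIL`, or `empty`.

Answer: FAIL

Derivation:
step 1: unify d ~ c  [subst: {-} | 1 pending]
  bind d := c
step 2: unify (List a -> c) ~ ((Bool -> c) -> List Bool)  [subst: {d:=c} | 0 pending]
  -> decompose arrow: push List a~(Bool -> c), c~List Bool
step 3: unify List a ~ (Bool -> c)  [subst: {d:=c} | 1 pending]
  clash: List a vs (Bool -> c)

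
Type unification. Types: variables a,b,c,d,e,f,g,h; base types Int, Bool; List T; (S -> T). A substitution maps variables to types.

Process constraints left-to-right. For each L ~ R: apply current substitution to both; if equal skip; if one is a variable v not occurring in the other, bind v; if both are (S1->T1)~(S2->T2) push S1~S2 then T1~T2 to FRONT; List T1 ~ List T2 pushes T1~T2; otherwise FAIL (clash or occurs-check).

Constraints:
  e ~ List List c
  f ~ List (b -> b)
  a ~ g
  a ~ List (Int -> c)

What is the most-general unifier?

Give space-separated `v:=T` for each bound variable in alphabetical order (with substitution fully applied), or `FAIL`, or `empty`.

step 1: unify e ~ List List c  [subst: {-} | 3 pending]
  bind e := List List c
step 2: unify f ~ List (b -> b)  [subst: {e:=List List c} | 2 pending]
  bind f := List (b -> b)
step 3: unify a ~ g  [subst: {e:=List List c, f:=List (b -> b)} | 1 pending]
  bind a := g
step 4: unify g ~ List (Int -> c)  [subst: {e:=List List c, f:=List (b -> b), a:=g} | 0 pending]
  bind g := List (Int -> c)

Answer: a:=List (Int -> c) e:=List List c f:=List (b -> b) g:=List (Int -> c)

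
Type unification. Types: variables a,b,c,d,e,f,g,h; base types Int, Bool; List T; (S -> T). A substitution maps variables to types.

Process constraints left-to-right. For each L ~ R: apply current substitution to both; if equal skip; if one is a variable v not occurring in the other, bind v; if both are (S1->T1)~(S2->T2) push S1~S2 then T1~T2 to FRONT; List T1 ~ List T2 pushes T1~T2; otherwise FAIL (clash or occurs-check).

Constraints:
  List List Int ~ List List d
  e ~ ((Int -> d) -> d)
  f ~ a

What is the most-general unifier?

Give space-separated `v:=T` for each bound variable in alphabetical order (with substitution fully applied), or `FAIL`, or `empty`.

step 1: unify List List Int ~ List List d  [subst: {-} | 2 pending]
  -> decompose List: push List Int~List d
step 2: unify List Int ~ List d  [subst: {-} | 2 pending]
  -> decompose List: push Int~d
step 3: unify Int ~ d  [subst: {-} | 2 pending]
  bind d := Int
step 4: unify e ~ ((Int -> Int) -> Int)  [subst: {d:=Int} | 1 pending]
  bind e := ((Int -> Int) -> Int)
step 5: unify f ~ a  [subst: {d:=Int, e:=((Int -> Int) -> Int)} | 0 pending]
  bind f := a

Answer: d:=Int e:=((Int -> Int) -> Int) f:=a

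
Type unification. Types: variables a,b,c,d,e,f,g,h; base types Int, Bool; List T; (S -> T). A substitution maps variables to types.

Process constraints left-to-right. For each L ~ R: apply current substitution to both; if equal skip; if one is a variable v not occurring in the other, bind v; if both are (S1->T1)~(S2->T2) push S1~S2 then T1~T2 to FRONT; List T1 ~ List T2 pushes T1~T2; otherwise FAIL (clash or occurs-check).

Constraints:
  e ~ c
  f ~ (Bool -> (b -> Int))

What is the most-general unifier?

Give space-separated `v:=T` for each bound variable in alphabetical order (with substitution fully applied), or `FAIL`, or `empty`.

step 1: unify e ~ c  [subst: {-} | 1 pending]
  bind e := c
step 2: unify f ~ (Bool -> (b -> Int))  [subst: {e:=c} | 0 pending]
  bind f := (Bool -> (b -> Int))

Answer: e:=c f:=(Bool -> (b -> Int))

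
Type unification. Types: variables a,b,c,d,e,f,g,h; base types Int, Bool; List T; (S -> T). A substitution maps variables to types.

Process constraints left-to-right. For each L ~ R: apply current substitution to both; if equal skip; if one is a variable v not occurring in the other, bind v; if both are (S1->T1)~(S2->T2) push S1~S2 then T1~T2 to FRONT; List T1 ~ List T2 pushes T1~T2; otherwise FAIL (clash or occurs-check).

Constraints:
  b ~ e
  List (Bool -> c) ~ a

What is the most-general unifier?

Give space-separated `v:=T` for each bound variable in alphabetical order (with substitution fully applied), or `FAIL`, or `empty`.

Answer: a:=List (Bool -> c) b:=e

Derivation:
step 1: unify b ~ e  [subst: {-} | 1 pending]
  bind b := e
step 2: unify List (Bool -> c) ~ a  [subst: {b:=e} | 0 pending]
  bind a := List (Bool -> c)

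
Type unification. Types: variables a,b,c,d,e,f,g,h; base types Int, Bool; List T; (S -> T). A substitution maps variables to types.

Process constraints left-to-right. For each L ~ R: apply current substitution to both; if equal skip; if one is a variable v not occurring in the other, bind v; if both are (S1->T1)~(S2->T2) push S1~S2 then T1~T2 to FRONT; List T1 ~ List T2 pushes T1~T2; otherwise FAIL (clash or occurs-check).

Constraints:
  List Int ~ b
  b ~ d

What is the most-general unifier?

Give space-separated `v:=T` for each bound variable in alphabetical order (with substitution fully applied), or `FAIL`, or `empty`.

step 1: unify List Int ~ b  [subst: {-} | 1 pending]
  bind b := List Int
step 2: unify List Int ~ d  [subst: {b:=List Int} | 0 pending]
  bind d := List Int

Answer: b:=List Int d:=List Int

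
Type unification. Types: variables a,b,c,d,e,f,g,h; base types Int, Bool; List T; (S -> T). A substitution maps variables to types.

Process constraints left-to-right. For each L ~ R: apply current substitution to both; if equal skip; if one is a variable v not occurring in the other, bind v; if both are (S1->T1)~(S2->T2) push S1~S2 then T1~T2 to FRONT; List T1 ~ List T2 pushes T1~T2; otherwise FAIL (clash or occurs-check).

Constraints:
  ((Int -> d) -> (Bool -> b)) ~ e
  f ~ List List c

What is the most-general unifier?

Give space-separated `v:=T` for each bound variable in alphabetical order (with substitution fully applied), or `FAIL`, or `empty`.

step 1: unify ((Int -> d) -> (Bool -> b)) ~ e  [subst: {-} | 1 pending]
  bind e := ((Int -> d) -> (Bool -> b))
step 2: unify f ~ List List c  [subst: {e:=((Int -> d) -> (Bool -> b))} | 0 pending]
  bind f := List List c

Answer: e:=((Int -> d) -> (Bool -> b)) f:=List List c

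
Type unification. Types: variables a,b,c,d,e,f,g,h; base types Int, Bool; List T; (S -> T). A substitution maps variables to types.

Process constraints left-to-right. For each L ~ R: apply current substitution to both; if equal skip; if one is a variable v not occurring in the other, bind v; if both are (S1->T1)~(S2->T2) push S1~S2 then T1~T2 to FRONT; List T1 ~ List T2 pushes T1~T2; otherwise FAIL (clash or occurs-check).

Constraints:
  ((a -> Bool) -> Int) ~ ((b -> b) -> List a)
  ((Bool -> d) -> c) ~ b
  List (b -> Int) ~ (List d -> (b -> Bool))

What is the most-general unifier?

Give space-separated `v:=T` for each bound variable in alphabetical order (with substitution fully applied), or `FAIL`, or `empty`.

step 1: unify ((a -> Bool) -> Int) ~ ((b -> b) -> List a)  [subst: {-} | 2 pending]
  -> decompose arrow: push (a -> Bool)~(b -> b), Int~List a
step 2: unify (a -> Bool) ~ (b -> b)  [subst: {-} | 3 pending]
  -> decompose arrow: push a~b, Bool~b
step 3: unify a ~ b  [subst: {-} | 4 pending]
  bind a := b
step 4: unify Bool ~ b  [subst: {a:=b} | 3 pending]
  bind b := Bool
step 5: unify Int ~ List Bool  [subst: {a:=b, b:=Bool} | 2 pending]
  clash: Int vs List Bool

Answer: FAIL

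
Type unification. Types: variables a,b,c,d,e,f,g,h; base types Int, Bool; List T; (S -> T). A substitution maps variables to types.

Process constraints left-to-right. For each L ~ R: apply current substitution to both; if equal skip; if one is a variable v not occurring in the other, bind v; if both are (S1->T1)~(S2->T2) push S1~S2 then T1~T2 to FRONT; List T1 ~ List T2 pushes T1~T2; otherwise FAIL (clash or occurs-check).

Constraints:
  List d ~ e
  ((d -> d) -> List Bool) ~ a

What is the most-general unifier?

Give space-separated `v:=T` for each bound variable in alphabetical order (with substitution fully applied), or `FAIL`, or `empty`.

Answer: a:=((d -> d) -> List Bool) e:=List d

Derivation:
step 1: unify List d ~ e  [subst: {-} | 1 pending]
  bind e := List d
step 2: unify ((d -> d) -> List Bool) ~ a  [subst: {e:=List d} | 0 pending]
  bind a := ((d -> d) -> List Bool)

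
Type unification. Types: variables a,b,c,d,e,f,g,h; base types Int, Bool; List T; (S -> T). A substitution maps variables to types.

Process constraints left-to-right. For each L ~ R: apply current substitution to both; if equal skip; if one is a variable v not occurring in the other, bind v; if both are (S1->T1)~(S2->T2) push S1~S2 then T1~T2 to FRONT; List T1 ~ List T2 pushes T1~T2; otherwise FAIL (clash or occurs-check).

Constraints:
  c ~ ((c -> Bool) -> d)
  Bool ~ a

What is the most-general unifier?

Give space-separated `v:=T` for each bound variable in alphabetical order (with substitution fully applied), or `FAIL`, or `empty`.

step 1: unify c ~ ((c -> Bool) -> d)  [subst: {-} | 1 pending]
  occurs-check fail: c in ((c -> Bool) -> d)

Answer: FAIL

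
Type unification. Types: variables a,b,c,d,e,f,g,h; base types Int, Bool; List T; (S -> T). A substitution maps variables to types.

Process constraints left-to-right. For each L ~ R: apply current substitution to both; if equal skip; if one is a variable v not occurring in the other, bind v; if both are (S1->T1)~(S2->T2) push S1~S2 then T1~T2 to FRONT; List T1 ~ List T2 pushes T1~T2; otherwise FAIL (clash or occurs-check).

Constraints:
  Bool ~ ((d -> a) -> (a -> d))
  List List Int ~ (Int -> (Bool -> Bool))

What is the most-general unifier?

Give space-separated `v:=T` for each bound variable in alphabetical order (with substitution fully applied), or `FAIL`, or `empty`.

step 1: unify Bool ~ ((d -> a) -> (a -> d))  [subst: {-} | 1 pending]
  clash: Bool vs ((d -> a) -> (a -> d))

Answer: FAIL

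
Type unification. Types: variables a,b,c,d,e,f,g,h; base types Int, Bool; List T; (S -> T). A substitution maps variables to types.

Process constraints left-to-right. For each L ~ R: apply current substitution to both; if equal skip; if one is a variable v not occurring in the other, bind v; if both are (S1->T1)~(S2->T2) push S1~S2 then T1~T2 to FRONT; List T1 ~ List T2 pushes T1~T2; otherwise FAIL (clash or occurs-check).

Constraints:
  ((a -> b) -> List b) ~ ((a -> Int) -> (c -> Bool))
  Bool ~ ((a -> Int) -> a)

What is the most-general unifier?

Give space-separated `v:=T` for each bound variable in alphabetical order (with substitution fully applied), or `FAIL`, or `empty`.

step 1: unify ((a -> b) -> List b) ~ ((a -> Int) -> (c -> Bool))  [subst: {-} | 1 pending]
  -> decompose arrow: push (a -> b)~(a -> Int), List b~(c -> Bool)
step 2: unify (a -> b) ~ (a -> Int)  [subst: {-} | 2 pending]
  -> decompose arrow: push a~a, b~Int
step 3: unify a ~ a  [subst: {-} | 3 pending]
  -> identical, skip
step 4: unify b ~ Int  [subst: {-} | 2 pending]
  bind b := Int
step 5: unify List Int ~ (c -> Bool)  [subst: {b:=Int} | 1 pending]
  clash: List Int vs (c -> Bool)

Answer: FAIL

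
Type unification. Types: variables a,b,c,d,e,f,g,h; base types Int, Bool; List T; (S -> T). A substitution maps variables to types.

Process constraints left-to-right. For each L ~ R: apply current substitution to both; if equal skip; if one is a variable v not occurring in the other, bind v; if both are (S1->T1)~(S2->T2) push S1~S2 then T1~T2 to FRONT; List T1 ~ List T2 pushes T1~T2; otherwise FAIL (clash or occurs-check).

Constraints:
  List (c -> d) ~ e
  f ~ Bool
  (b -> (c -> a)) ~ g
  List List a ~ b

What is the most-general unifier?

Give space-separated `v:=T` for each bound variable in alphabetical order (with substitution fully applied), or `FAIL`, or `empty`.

step 1: unify List (c -> d) ~ e  [subst: {-} | 3 pending]
  bind e := List (c -> d)
step 2: unify f ~ Bool  [subst: {e:=List (c -> d)} | 2 pending]
  bind f := Bool
step 3: unify (b -> (c -> a)) ~ g  [subst: {e:=List (c -> d), f:=Bool} | 1 pending]
  bind g := (b -> (c -> a))
step 4: unify List List a ~ b  [subst: {e:=List (c -> d), f:=Bool, g:=(b -> (c -> a))} | 0 pending]
  bind b := List List a

Answer: b:=List List a e:=List (c -> d) f:=Bool g:=(List List a -> (c -> a))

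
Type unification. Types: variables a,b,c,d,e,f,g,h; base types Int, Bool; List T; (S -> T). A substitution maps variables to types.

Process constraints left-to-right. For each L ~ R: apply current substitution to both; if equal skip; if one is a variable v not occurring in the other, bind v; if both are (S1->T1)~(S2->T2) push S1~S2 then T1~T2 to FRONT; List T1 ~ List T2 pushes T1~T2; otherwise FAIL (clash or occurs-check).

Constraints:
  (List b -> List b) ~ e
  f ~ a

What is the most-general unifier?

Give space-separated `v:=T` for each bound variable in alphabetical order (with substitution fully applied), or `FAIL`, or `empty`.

Answer: e:=(List b -> List b) f:=a

Derivation:
step 1: unify (List b -> List b) ~ e  [subst: {-} | 1 pending]
  bind e := (List b -> List b)
step 2: unify f ~ a  [subst: {e:=(List b -> List b)} | 0 pending]
  bind f := a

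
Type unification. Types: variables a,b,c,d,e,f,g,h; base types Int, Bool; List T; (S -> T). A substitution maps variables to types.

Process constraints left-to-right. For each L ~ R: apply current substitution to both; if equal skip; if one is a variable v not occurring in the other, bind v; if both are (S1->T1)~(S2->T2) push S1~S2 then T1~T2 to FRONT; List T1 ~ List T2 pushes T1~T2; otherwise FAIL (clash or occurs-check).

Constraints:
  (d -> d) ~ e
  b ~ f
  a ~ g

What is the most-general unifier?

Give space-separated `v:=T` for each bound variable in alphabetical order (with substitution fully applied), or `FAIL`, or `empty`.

Answer: a:=g b:=f e:=(d -> d)

Derivation:
step 1: unify (d -> d) ~ e  [subst: {-} | 2 pending]
  bind e := (d -> d)
step 2: unify b ~ f  [subst: {e:=(d -> d)} | 1 pending]
  bind b := f
step 3: unify a ~ g  [subst: {e:=(d -> d), b:=f} | 0 pending]
  bind a := g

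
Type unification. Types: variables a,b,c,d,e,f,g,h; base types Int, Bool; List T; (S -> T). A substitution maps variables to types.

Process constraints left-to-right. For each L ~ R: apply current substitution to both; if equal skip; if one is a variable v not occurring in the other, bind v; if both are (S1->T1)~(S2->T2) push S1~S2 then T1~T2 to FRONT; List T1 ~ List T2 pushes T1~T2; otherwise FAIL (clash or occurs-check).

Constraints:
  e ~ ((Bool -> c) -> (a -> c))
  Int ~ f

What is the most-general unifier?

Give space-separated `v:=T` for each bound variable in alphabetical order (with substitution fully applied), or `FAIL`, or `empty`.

step 1: unify e ~ ((Bool -> c) -> (a -> c))  [subst: {-} | 1 pending]
  bind e := ((Bool -> c) -> (a -> c))
step 2: unify Int ~ f  [subst: {e:=((Bool -> c) -> (a -> c))} | 0 pending]
  bind f := Int

Answer: e:=((Bool -> c) -> (a -> c)) f:=Int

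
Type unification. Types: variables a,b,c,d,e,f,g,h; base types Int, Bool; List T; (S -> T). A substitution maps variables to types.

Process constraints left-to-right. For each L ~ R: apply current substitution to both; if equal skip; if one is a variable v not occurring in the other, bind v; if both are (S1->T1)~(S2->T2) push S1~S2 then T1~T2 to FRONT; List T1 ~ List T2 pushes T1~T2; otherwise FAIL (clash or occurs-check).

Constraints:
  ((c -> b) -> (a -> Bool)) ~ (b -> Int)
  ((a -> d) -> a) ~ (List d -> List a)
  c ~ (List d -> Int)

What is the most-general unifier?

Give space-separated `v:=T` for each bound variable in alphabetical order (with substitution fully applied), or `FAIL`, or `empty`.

step 1: unify ((c -> b) -> (a -> Bool)) ~ (b -> Int)  [subst: {-} | 2 pending]
  -> decompose arrow: push (c -> b)~b, (a -> Bool)~Int
step 2: unify (c -> b) ~ b  [subst: {-} | 3 pending]
  occurs-check fail

Answer: FAIL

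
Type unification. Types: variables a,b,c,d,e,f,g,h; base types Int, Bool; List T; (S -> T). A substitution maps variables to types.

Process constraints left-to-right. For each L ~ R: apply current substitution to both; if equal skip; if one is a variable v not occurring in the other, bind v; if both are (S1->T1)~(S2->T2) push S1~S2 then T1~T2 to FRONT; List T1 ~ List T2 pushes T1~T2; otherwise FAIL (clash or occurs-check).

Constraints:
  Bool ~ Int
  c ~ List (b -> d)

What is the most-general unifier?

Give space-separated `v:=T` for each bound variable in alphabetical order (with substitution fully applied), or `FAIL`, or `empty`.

Answer: FAIL

Derivation:
step 1: unify Bool ~ Int  [subst: {-} | 1 pending]
  clash: Bool vs Int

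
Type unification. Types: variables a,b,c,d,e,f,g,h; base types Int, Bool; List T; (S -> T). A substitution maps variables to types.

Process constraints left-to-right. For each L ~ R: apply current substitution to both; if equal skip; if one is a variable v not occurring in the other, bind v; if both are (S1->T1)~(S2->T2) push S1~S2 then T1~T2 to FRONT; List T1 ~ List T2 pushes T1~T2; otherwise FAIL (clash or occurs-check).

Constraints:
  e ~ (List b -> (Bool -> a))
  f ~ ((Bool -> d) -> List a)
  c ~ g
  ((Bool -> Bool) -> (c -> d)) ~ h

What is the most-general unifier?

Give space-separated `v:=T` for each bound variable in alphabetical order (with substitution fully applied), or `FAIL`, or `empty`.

step 1: unify e ~ (List b -> (Bool -> a))  [subst: {-} | 3 pending]
  bind e := (List b -> (Bool -> a))
step 2: unify f ~ ((Bool -> d) -> List a)  [subst: {e:=(List b -> (Bool -> a))} | 2 pending]
  bind f := ((Bool -> d) -> List a)
step 3: unify c ~ g  [subst: {e:=(List b -> (Bool -> a)), f:=((Bool -> d) -> List a)} | 1 pending]
  bind c := g
step 4: unify ((Bool -> Bool) -> (g -> d)) ~ h  [subst: {e:=(List b -> (Bool -> a)), f:=((Bool -> d) -> List a), c:=g} | 0 pending]
  bind h := ((Bool -> Bool) -> (g -> d))

Answer: c:=g e:=(List b -> (Bool -> a)) f:=((Bool -> d) -> List a) h:=((Bool -> Bool) -> (g -> d))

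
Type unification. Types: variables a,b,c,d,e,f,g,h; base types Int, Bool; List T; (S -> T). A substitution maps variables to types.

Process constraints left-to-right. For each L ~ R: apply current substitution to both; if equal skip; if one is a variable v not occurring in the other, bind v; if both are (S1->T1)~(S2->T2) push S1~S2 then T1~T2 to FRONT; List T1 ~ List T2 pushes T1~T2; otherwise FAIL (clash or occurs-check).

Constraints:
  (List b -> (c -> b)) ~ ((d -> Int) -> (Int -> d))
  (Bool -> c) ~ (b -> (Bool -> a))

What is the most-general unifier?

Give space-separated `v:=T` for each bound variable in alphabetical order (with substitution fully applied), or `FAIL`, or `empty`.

step 1: unify (List b -> (c -> b)) ~ ((d -> Int) -> (Int -> d))  [subst: {-} | 1 pending]
  -> decompose arrow: push List b~(d -> Int), (c -> b)~(Int -> d)
step 2: unify List b ~ (d -> Int)  [subst: {-} | 2 pending]
  clash: List b vs (d -> Int)

Answer: FAIL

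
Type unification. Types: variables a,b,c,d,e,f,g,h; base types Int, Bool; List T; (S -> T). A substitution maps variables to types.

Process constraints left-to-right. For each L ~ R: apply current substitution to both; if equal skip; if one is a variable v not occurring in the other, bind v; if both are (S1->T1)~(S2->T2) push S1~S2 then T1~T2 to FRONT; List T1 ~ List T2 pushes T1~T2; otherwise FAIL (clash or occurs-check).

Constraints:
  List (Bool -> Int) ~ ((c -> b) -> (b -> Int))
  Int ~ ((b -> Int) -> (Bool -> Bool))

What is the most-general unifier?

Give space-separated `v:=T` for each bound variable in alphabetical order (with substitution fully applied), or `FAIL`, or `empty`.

step 1: unify List (Bool -> Int) ~ ((c -> b) -> (b -> Int))  [subst: {-} | 1 pending]
  clash: List (Bool -> Int) vs ((c -> b) -> (b -> Int))

Answer: FAIL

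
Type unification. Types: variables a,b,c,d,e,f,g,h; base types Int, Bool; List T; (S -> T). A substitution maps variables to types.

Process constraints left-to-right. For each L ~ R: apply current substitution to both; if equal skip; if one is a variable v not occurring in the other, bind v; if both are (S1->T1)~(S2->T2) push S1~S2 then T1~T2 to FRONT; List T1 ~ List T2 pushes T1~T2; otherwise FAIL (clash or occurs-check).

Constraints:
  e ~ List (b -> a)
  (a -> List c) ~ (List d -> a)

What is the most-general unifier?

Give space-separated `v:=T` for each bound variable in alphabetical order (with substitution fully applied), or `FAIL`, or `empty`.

Answer: a:=List d c:=d e:=List (b -> List d)

Derivation:
step 1: unify e ~ List (b -> a)  [subst: {-} | 1 pending]
  bind e := List (b -> a)
step 2: unify (a -> List c) ~ (List d -> a)  [subst: {e:=List (b -> a)} | 0 pending]
  -> decompose arrow: push a~List d, List c~a
step 3: unify a ~ List d  [subst: {e:=List (b -> a)} | 1 pending]
  bind a := List d
step 4: unify List c ~ List d  [subst: {e:=List (b -> a), a:=List d} | 0 pending]
  -> decompose List: push c~d
step 5: unify c ~ d  [subst: {e:=List (b -> a), a:=List d} | 0 pending]
  bind c := d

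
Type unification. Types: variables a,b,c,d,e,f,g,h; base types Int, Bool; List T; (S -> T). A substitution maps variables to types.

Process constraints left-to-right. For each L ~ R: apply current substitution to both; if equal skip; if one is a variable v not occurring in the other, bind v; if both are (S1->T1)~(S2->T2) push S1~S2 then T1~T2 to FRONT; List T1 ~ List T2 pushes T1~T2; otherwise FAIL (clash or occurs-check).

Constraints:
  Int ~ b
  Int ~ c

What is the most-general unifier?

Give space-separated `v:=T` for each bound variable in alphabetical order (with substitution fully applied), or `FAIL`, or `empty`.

step 1: unify Int ~ b  [subst: {-} | 1 pending]
  bind b := Int
step 2: unify Int ~ c  [subst: {b:=Int} | 0 pending]
  bind c := Int

Answer: b:=Int c:=Int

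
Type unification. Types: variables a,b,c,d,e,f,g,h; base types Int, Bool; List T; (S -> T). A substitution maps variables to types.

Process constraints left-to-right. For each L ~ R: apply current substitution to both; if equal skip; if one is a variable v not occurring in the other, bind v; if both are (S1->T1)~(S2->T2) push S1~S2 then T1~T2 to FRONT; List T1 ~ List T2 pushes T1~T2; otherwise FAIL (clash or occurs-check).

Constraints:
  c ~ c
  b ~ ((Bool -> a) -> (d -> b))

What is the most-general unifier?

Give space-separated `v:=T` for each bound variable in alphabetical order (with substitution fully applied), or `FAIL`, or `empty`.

step 1: unify c ~ c  [subst: {-} | 1 pending]
  -> identical, skip
step 2: unify b ~ ((Bool -> a) -> (d -> b))  [subst: {-} | 0 pending]
  occurs-check fail: b in ((Bool -> a) -> (d -> b))

Answer: FAIL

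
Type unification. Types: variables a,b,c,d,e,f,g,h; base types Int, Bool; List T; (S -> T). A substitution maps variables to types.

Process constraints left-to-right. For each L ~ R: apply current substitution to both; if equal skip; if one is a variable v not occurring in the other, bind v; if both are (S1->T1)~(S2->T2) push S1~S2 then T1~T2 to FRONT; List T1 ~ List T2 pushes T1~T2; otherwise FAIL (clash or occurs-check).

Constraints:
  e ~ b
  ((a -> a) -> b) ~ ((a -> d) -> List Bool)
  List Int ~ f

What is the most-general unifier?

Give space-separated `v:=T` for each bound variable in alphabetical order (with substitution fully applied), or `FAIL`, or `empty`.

step 1: unify e ~ b  [subst: {-} | 2 pending]
  bind e := b
step 2: unify ((a -> a) -> b) ~ ((a -> d) -> List Bool)  [subst: {e:=b} | 1 pending]
  -> decompose arrow: push (a -> a)~(a -> d), b~List Bool
step 3: unify (a -> a) ~ (a -> d)  [subst: {e:=b} | 2 pending]
  -> decompose arrow: push a~a, a~d
step 4: unify a ~ a  [subst: {e:=b} | 3 pending]
  -> identical, skip
step 5: unify a ~ d  [subst: {e:=b} | 2 pending]
  bind a := d
step 6: unify b ~ List Bool  [subst: {e:=b, a:=d} | 1 pending]
  bind b := List Bool
step 7: unify List Int ~ f  [subst: {e:=b, a:=d, b:=List Bool} | 0 pending]
  bind f := List Int

Answer: a:=d b:=List Bool e:=List Bool f:=List Int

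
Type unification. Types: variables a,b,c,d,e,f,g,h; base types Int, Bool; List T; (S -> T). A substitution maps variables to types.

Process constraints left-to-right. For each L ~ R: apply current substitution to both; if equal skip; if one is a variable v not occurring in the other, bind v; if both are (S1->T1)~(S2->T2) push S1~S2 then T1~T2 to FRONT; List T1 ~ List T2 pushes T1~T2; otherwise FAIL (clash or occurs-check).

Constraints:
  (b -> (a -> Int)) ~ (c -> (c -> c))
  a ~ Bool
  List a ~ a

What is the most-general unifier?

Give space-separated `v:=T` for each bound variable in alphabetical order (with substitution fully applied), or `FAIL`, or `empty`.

step 1: unify (b -> (a -> Int)) ~ (c -> (c -> c))  [subst: {-} | 2 pending]
  -> decompose arrow: push b~c, (a -> Int)~(c -> c)
step 2: unify b ~ c  [subst: {-} | 3 pending]
  bind b := c
step 3: unify (a -> Int) ~ (c -> c)  [subst: {b:=c} | 2 pending]
  -> decompose arrow: push a~c, Int~c
step 4: unify a ~ c  [subst: {b:=c} | 3 pending]
  bind a := c
step 5: unify Int ~ c  [subst: {b:=c, a:=c} | 2 pending]
  bind c := Int
step 6: unify Int ~ Bool  [subst: {b:=c, a:=c, c:=Int} | 1 pending]
  clash: Int vs Bool

Answer: FAIL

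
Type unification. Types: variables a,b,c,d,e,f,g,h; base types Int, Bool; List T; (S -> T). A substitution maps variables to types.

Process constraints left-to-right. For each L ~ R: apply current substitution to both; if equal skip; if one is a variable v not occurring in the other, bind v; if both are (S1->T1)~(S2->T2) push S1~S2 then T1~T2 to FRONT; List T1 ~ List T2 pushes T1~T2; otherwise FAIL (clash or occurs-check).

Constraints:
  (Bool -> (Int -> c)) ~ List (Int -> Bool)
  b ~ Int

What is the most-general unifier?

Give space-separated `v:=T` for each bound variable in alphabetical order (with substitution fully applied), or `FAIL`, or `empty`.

step 1: unify (Bool -> (Int -> c)) ~ List (Int -> Bool)  [subst: {-} | 1 pending]
  clash: (Bool -> (Int -> c)) vs List (Int -> Bool)

Answer: FAIL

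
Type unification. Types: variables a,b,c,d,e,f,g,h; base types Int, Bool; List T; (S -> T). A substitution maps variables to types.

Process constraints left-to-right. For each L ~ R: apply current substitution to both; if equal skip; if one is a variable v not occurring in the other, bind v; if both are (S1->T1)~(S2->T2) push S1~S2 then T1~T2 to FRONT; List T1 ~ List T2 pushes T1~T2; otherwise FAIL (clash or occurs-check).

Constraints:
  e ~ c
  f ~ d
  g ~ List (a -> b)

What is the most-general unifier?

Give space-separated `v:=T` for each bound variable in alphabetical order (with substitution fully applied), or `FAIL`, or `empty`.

step 1: unify e ~ c  [subst: {-} | 2 pending]
  bind e := c
step 2: unify f ~ d  [subst: {e:=c} | 1 pending]
  bind f := d
step 3: unify g ~ List (a -> b)  [subst: {e:=c, f:=d} | 0 pending]
  bind g := List (a -> b)

Answer: e:=c f:=d g:=List (a -> b)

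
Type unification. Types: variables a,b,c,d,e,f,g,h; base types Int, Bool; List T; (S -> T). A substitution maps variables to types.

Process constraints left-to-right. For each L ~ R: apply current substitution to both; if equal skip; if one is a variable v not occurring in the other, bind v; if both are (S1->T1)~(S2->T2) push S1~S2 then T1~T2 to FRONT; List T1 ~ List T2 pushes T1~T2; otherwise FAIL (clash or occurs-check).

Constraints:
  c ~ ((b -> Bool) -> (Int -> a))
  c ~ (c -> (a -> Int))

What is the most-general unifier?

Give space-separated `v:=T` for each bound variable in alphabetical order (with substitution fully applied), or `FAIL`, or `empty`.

Answer: FAIL

Derivation:
step 1: unify c ~ ((b -> Bool) -> (Int -> a))  [subst: {-} | 1 pending]
  bind c := ((b -> Bool) -> (Int -> a))
step 2: unify ((b -> Bool) -> (Int -> a)) ~ (((b -> Bool) -> (Int -> a)) -> (a -> Int))  [subst: {c:=((b -> Bool) -> (Int -> a))} | 0 pending]
  -> decompose arrow: push (b -> Bool)~((b -> Bool) -> (Int -> a)), (Int -> a)~(a -> Int)
step 3: unify (b -> Bool) ~ ((b -> Bool) -> (Int -> a))  [subst: {c:=((b -> Bool) -> (Int -> a))} | 1 pending]
  -> decompose arrow: push b~(b -> Bool), Bool~(Int -> a)
step 4: unify b ~ (b -> Bool)  [subst: {c:=((b -> Bool) -> (Int -> a))} | 2 pending]
  occurs-check fail: b in (b -> Bool)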